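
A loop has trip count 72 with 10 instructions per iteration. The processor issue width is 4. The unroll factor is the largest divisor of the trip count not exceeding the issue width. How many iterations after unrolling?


Largest divisor of 72 <= 4 is 4
New iterations = 72 / 4 = 18

18


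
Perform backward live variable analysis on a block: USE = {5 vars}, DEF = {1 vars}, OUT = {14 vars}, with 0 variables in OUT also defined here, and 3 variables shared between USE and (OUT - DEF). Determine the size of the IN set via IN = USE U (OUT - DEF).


OUT - DEF: 14 - 0 = 14
|IN| = |USE| + |OUT - DEF| - |USE ∩ (OUT - DEF)| = 5 + 14 - 3 = 16

16


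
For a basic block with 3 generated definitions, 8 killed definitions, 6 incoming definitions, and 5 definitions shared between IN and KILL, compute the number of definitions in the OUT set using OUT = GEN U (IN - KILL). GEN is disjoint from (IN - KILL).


IN - KILL: 6 - 5 = 1 surviving definitions
OUT = GEN + surviving = 3 + 1 = 4

4


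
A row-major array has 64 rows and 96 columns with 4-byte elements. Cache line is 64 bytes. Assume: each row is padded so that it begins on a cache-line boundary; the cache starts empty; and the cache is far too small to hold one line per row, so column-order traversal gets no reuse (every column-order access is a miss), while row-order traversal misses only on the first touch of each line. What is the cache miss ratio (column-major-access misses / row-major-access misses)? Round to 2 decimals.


Each row occupies 96 * 4 = 384 bytes and starts on a line boundary, so it spans ceil(384 / 64) = 6 cache lines.
Row-major traversal misses (one per line touched): 64 * ceil(96 * 4 / 64) = 384
Column-major traversal misses (no reuse, every access misses): 64 * 96 = 6144
Ratio = 6144 / 384 = 16.0

16.0


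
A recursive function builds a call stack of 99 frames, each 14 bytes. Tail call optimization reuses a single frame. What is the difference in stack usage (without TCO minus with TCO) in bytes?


Without TCO: 99 * 14 = 1386 bytes
With TCO: reuse 1 frame = 14 bytes
Savings = 1386 - 14 = 1372

1372


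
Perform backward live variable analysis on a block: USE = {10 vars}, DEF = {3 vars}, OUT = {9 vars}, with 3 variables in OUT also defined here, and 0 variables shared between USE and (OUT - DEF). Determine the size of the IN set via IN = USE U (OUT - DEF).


OUT - DEF: 9 - 3 = 6
|IN| = |USE| + |OUT - DEF| - |USE ∩ (OUT - DEF)| = 10 + 6 - 0 = 16

16


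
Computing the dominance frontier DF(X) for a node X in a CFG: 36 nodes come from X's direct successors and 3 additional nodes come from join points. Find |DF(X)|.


DF(X) = direct successor contributions + join point contributions
= 36 + 3 = 39

39


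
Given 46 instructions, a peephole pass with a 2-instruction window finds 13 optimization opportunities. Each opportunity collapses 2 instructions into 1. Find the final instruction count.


Each match removes 1 instructions.
Total removed = 13 * 1 = 13
Remaining = 46 - 13 = 33

33


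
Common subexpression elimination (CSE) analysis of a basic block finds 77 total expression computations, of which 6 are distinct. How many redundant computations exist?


CSE count = total expressions - unique expressions
= 77 - 6 = 71

71


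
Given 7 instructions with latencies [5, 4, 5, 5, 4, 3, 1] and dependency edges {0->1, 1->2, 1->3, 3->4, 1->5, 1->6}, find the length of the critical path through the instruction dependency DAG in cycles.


Compute longest path through dependency graph: dist(Ik) = max over predecessors of dist + latency(Ik).
dist(I0) = latency 5 = 5
dist(I1) = dist(I0) + 4 = 5 + 4 = 9
dist(I2) = dist(I1) + 5 = 9 + 5 = 14
dist(I3) = dist(I1) + 5 = 9 + 5 = 14
dist(I4) = dist(I3) + 4 = 14 + 4 = 18
dist(I5) = dist(I1) + 3 = 9 + 3 = 12
dist(I6) = dist(I1) + 1 = 9 + 1 = 10
Critical path = max dist = 18

18


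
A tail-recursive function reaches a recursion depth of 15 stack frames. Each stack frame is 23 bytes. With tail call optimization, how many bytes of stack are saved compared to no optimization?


Without TCO: 15 * 23 = 345 bytes
With TCO: reuse 1 frame = 23 bytes
Savings = 345 - 23 = 322

322


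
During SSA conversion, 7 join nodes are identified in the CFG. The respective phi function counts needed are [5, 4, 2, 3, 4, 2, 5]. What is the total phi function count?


Total phi functions = sum of phi functions at each join node
= 5 + 4 + 2 + 3 + 4 + 2 + 5 = 25

25


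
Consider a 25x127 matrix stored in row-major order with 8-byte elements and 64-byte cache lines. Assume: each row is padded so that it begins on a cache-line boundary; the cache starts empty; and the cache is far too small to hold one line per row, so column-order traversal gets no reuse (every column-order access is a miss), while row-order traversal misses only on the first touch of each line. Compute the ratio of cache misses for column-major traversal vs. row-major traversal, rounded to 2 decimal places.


Each row occupies 127 * 8 = 1016 bytes and starts on a line boundary, so it spans ceil(1016 / 64) = 16 cache lines.
Row-major traversal misses (one per line touched): 25 * ceil(127 * 8 / 64) = 400
Column-major traversal misses (no reuse, every access misses): 25 * 127 = 3175
Ratio = 3175 / 400 = 7.94

7.94


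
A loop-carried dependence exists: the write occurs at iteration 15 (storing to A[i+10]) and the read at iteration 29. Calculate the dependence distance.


Distance = read iteration - write iteration
= 29 - 15 = 14

14


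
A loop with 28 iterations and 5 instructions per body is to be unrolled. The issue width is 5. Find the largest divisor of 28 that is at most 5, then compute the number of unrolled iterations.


Largest divisor of 28 <= 5 is 4
New iterations = 28 / 4 = 7

7


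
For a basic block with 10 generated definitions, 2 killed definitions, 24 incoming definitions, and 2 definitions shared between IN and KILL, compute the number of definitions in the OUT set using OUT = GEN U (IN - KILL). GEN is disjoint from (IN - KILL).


IN - KILL: 24 - 2 = 22 surviving definitions
OUT = GEN + surviving = 10 + 22 = 32

32


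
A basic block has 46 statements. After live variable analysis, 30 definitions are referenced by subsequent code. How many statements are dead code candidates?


Dead code = total statements - live definitions
= 46 - 30 = 16

16


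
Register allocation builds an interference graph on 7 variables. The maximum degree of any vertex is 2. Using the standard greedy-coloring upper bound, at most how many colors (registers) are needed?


Greedy coloring never needs more than (max_degree + 1) colors: when coloring a vertex, at most max_degree neighbors are already colored.
Upper bound = 2 + 1 = 3

3


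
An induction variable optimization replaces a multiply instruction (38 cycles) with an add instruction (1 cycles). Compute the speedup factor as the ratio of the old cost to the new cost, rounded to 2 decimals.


Ratio = mult_cost / add_cost = 38 / 1 = 38.0

38.0


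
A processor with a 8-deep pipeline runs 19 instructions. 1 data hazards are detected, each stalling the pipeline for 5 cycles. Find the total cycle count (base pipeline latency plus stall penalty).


Base cycles = 8 + 19 - 1 = 26
Total stalls = 1 * 5 = 5
Total = 26 + 5 = 31

31


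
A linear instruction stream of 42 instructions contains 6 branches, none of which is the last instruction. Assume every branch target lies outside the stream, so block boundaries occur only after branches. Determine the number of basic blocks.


With no in-sequence branch targets, the leaders are the first instruction plus the instruction after each branch.
Number of basic blocks = branches + 1
= 6 + 1 = 7

7


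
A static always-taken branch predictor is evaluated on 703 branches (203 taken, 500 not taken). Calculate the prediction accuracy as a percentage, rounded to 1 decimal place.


Predictor: always-taken
Correct predictions = 203
Accuracy = 203 / 703 * 100 = 28.9%

28.9


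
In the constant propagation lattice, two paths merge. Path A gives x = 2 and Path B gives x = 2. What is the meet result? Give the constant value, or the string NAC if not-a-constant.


Meet operation: if both paths give the same constant, result is that constant; if they differ, result is NAC (not-a-constant).
Path A: 2, Path B: 2 -> equal
Result: constant -> 2

2


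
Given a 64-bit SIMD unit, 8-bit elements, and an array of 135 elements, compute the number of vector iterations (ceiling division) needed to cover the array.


Width = 64 / 8 = 8 elements per vector op
Iterations = ceil(135 / 8) = 17

17


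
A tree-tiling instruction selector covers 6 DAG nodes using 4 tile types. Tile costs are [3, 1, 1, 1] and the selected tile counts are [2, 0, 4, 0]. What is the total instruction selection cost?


Total cost = sum(count_i * cost_i)
= 2*3 + 0*1 + 4*1 + 0*1
= 10

10


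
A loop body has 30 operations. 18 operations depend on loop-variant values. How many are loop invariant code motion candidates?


Invariant candidates = total - loop-dependent
= 30 - 18 = 12

12


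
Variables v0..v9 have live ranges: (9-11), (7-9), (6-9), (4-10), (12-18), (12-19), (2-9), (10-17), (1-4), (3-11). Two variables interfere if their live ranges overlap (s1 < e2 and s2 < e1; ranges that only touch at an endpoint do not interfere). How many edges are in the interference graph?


Check all pairs for overlapping intervals.
Two intervals (s1,e1) and (s2,e2) overlap if s1 < e2 and s2 < e1.
v0 (9-11) vs v1..v9: overlaps v3, v7, v9 -> 3
v1 (7-9) vs v2..v9: overlaps v2, v3, v6, v9 -> 4
v2 (6-9) vs v3..v9: overlaps v3, v6, v9 -> 3
v3 (4-10) vs v4..v9: overlaps v6, v9 -> 2
v4 (12-18) vs v5..v9: overlaps v5, v7 -> 2
v5 (12-19) vs v6..v9: overlaps v7 -> 1
v6 (2-9) vs v7..v9: overlaps v8, v9 -> 2
v7 (10-17) vs v8..v9: overlaps v9 -> 1
v8 (1-4) vs v9: overlaps v9 -> 1
Total overlapping pairs = 3 + 4 + 3 + 2 + 2 + 1 + 2 + 1 + 1 = 19

19


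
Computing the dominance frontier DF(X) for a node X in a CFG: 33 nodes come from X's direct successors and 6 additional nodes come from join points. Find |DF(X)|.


DF(X) = direct successor contributions + join point contributions
= 33 + 6 = 39

39


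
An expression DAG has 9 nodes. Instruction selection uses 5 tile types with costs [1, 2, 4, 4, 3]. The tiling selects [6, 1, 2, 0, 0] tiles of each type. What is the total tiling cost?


Total cost = sum(count_i * cost_i)
= 6*1 + 1*2 + 2*4 + 0*4 + 0*3
= 16

16


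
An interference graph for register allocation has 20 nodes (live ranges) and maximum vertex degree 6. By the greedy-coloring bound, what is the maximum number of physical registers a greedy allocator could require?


Greedy coloring never needs more than (max_degree + 1) colors: when coloring a vertex, at most max_degree neighbors are already colored.
Upper bound = 6 + 1 = 7

7


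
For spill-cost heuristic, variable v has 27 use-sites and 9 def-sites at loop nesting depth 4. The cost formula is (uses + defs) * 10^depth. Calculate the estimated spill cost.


uses + defs = 27 + 9 = 36
10^4 = 10000
Spill cost = 36 * 10000 = 360000

360000


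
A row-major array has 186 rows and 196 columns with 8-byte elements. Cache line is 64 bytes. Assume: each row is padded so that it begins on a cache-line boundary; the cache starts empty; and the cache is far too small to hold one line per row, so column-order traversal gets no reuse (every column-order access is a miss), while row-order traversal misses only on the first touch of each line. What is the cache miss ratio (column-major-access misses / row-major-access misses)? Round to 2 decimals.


Each row occupies 196 * 8 = 1568 bytes and starts on a line boundary, so it spans ceil(1568 / 64) = 25 cache lines.
Row-major traversal misses (one per line touched): 186 * ceil(196 * 8 / 64) = 4650
Column-major traversal misses (no reuse, every access misses): 186 * 196 = 36456
Ratio = 36456 / 4650 = 7.84

7.84


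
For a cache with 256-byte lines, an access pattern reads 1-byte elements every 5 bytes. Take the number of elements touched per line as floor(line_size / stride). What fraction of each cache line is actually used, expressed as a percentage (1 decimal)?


Elements per cache line = floor(256 / 5) = 51
Bytes used = 51 * 1 = 51
Utilization = 51 / 256 * 100 = 19.9%

19.9


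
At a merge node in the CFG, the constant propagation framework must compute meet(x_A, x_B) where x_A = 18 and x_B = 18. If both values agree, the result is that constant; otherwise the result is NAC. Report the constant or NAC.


Meet operation: if both paths give the same constant, result is that constant; if they differ, result is NAC (not-a-constant).
Path A: 18, Path B: 18 -> equal
Result: constant -> 18

18


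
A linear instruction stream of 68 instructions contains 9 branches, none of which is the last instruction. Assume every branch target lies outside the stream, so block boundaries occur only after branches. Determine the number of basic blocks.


With no in-sequence branch targets, the leaders are the first instruction plus the instruction after each branch.
Number of basic blocks = branches + 1
= 9 + 1 = 10

10


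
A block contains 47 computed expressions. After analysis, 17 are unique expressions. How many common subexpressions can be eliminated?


CSE count = total expressions - unique expressions
= 47 - 17 = 30

30


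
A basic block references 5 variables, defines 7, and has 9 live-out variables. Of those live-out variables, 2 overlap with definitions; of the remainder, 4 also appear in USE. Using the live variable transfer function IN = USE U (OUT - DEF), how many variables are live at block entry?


OUT - DEF: 9 - 2 = 7
|IN| = |USE| + |OUT - DEF| - |USE ∩ (OUT - DEF)| = 5 + 7 - 4 = 8

8


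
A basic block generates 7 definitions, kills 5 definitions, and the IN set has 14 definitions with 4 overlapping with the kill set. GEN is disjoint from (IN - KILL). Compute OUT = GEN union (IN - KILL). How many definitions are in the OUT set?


IN - KILL: 14 - 4 = 10 surviving definitions
OUT = GEN + surviving = 7 + 10 = 17

17


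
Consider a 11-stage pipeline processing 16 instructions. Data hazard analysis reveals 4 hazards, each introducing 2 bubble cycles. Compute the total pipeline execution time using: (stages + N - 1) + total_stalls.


Base cycles = 11 + 16 - 1 = 26
Total stalls = 4 * 2 = 8
Total = 26 + 8 = 34

34


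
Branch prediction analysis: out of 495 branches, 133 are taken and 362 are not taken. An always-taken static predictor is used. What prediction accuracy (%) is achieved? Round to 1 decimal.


Predictor: always-taken
Correct predictions = 133
Accuracy = 133 / 495 * 100 = 26.9%

26.9


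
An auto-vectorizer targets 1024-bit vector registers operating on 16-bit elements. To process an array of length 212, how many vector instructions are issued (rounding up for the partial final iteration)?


Width = 1024 / 16 = 64 elements per vector op
Iterations = ceil(212 / 64) = 4

4


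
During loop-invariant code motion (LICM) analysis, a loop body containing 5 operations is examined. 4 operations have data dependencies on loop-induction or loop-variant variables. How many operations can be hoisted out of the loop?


Invariant candidates = total - loop-dependent
= 5 - 4 = 1

1


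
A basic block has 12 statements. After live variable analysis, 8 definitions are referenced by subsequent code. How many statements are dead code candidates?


Dead code = total statements - live definitions
= 12 - 8 = 4

4


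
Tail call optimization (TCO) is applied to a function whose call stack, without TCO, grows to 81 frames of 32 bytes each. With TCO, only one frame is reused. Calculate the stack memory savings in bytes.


Without TCO: 81 * 32 = 2592 bytes
With TCO: reuse 1 frame = 32 bytes
Savings = 2592 - 32 = 2560

2560


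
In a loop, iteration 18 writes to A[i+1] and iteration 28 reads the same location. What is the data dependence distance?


Distance = read iteration - write iteration
= 28 - 18 = 10

10


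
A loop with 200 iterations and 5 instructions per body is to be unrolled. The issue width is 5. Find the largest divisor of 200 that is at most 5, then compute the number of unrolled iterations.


Largest divisor of 200 <= 5 is 5
New iterations = 200 / 5 = 40

40


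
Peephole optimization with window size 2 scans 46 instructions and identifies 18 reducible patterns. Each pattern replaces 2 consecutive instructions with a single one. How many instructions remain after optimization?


Each match removes 1 instructions.
Total removed = 18 * 1 = 18
Remaining = 46 - 18 = 28

28


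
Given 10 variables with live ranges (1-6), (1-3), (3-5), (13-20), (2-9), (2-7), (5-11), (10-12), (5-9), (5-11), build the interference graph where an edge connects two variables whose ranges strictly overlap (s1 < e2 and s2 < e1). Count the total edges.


Check all pairs for overlapping intervals.
Two intervals (s1,e1) and (s2,e2) overlap if s1 < e2 and s2 < e1.
v0 (1-6) vs v1..v9: overlaps v1, v2, v4, v5, v6, v8, v9 -> 7
v1 (1-3) vs v2..v9: overlaps v4, v5 -> 2
v2 (3-5) vs v3..v9: overlaps v4, v5 -> 2
v3 (13-20) vs v4..v9: overlaps none -> 0
v4 (2-9) vs v5..v9: overlaps v5, v6, v8, v9 -> 4
v5 (2-7) vs v6..v9: overlaps v6, v8, v9 -> 3
v6 (5-11) vs v7..v9: overlaps v7, v8, v9 -> 3
v7 (10-12) vs v8..v9: overlaps v9 -> 1
v8 (5-9) vs v9: overlaps v9 -> 1
Total overlapping pairs = 7 + 2 + 2 + 0 + 4 + 3 + 3 + 1 + 1 = 23

23


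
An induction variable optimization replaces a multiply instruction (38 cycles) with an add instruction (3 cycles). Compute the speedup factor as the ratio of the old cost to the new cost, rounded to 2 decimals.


Ratio = mult_cost / add_cost = 38 / 3 = 12.67

12.67


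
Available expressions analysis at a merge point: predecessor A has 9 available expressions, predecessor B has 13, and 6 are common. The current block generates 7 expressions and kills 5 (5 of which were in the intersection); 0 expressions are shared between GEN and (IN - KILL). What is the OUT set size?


IN = intersection of predecessors = 6
IN - KILL = 6 - 5 = 1
|OUT| = |GEN| + |IN - KILL| - |GEN ∩ (IN - KILL)| = 7 + 1 - 0 = 8

8


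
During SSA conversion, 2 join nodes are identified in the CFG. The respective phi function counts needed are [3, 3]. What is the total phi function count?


Total phi functions = sum of phi functions at each join node
= 3 + 3 = 6

6


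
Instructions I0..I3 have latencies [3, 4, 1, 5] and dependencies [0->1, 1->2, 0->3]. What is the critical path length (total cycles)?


Compute longest path through dependency graph: dist(Ik) = max over predecessors of dist + latency(Ik).
dist(I0) = latency 3 = 3
dist(I1) = dist(I0) + 4 = 3 + 4 = 7
dist(I2) = dist(I1) + 1 = 7 + 1 = 8
dist(I3) = dist(I0) + 5 = 3 + 5 = 8
Critical path = max dist = 8

8


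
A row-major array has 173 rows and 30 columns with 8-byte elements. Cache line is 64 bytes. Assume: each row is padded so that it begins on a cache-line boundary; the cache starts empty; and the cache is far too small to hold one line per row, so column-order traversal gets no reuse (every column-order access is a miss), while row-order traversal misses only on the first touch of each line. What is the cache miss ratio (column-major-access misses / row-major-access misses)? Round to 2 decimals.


Each row occupies 30 * 8 = 240 bytes and starts on a line boundary, so it spans ceil(240 / 64) = 4 cache lines.
Row-major traversal misses (one per line touched): 173 * ceil(30 * 8 / 64) = 692
Column-major traversal misses (no reuse, every access misses): 173 * 30 = 5190
Ratio = 5190 / 692 = 7.5

7.5


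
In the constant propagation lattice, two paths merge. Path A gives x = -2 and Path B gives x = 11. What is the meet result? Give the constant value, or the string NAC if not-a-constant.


Meet operation: if both paths give the same constant, result is that constant; if they differ, result is NAC (not-a-constant).
Path A: -2, Path B: 11 -> differ
Result: not-a-constant -> NAC

NAC


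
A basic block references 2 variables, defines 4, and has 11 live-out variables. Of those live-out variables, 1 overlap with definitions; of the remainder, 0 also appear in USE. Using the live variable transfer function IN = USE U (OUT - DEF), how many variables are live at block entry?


OUT - DEF: 11 - 1 = 10
|IN| = |USE| + |OUT - DEF| - |USE ∩ (OUT - DEF)| = 2 + 10 - 0 = 12

12


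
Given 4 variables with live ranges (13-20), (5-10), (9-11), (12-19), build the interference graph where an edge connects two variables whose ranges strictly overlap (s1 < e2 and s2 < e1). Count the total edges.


Check all pairs for overlapping intervals.
Two intervals (s1,e1) and (s2,e2) overlap if s1 < e2 and s2 < e1.
v0 (13-20) vs v1..v3: overlaps v3 -> 1
v1 (5-10) vs v2..v3: overlaps v2 -> 1
v2 (9-11) vs v3: overlaps none -> 0
Total overlapping pairs = 1 + 1 + 0 = 2

2


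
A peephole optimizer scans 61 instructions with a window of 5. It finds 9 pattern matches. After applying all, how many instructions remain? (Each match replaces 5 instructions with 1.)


Each match removes 4 instructions.
Total removed = 9 * 4 = 36
Remaining = 61 - 36 = 25

25


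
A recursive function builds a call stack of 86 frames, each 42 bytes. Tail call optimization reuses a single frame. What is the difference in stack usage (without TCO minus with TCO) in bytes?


Without TCO: 86 * 42 = 3612 bytes
With TCO: reuse 1 frame = 42 bytes
Savings = 3612 - 42 = 3570

3570


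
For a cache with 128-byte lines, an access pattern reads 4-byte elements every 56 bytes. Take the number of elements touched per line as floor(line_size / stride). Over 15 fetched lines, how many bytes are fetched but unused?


Elements per line = floor(128 / 56) = 2
Bytes used per line = 2 * 4 = 8
Wasted per line = 128 - 8 = 120
Total wasted = 120 * 15 = 1800

1800


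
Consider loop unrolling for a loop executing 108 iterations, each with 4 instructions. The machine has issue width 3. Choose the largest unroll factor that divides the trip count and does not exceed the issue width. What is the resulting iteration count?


Largest divisor of 108 <= 3 is 3
New iterations = 108 / 3 = 36

36


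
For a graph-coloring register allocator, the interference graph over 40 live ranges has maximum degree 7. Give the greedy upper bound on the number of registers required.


Greedy coloring never needs more than (max_degree + 1) colors: when coloring a vertex, at most max_degree neighbors are already colored.
Upper bound = 7 + 1 = 8

8


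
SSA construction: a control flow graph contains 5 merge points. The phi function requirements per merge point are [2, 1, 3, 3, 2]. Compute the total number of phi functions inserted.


Total phi functions = sum of phi functions at each join node
= 2 + 1 + 3 + 3 + 2 = 11

11


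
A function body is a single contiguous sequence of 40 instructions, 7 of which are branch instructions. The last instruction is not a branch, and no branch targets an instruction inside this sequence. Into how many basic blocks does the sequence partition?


With no in-sequence branch targets, the leaders are the first instruction plus the instruction after each branch.
Number of basic blocks = branches + 1
= 7 + 1 = 8

8


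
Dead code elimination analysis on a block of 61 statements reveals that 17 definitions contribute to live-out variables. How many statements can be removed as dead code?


Dead code = total statements - live definitions
= 61 - 17 = 44

44


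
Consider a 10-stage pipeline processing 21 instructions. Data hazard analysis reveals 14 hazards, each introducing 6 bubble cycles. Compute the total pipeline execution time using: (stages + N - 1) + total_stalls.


Base cycles = 10 + 21 - 1 = 30
Total stalls = 14 * 6 = 84
Total = 30 + 84 = 114

114


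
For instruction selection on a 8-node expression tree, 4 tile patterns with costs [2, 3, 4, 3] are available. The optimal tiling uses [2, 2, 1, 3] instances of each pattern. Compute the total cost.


Total cost = sum(count_i * cost_i)
= 2*2 + 2*3 + 1*4 + 3*3
= 23

23


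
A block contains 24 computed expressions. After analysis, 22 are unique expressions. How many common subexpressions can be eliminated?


CSE count = total expressions - unique expressions
= 24 - 22 = 2

2


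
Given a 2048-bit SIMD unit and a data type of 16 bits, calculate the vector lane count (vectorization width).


Width = SIMD bits / data type bits
= 2048 / 16 = 128

128


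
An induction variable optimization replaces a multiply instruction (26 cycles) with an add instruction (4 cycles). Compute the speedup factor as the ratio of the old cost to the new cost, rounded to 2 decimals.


Ratio = mult_cost / add_cost = 26 / 4 = 6.5

6.5


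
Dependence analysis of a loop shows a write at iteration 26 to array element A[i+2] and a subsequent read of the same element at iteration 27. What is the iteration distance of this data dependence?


Distance = read iteration - write iteration
= 27 - 26 = 1

1


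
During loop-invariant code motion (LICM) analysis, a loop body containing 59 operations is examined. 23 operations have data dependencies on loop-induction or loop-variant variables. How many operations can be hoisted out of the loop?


Invariant candidates = total - loop-dependent
= 59 - 23 = 36

36


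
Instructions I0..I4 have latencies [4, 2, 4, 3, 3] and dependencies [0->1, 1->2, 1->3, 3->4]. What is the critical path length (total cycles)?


Compute longest path through dependency graph: dist(Ik) = max over predecessors of dist + latency(Ik).
dist(I0) = latency 4 = 4
dist(I1) = dist(I0) + 2 = 4 + 2 = 6
dist(I2) = dist(I1) + 4 = 6 + 4 = 10
dist(I3) = dist(I1) + 3 = 6 + 3 = 9
dist(I4) = dist(I3) + 3 = 9 + 3 = 12
Critical path = max dist = 12

12


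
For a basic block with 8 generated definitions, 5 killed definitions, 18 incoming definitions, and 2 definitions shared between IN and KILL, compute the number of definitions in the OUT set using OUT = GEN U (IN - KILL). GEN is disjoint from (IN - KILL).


IN - KILL: 18 - 2 = 16 surviving definitions
OUT = GEN + surviving = 8 + 16 = 24

24


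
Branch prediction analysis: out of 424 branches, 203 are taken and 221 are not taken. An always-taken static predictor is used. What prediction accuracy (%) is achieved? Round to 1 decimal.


Predictor: always-taken
Correct predictions = 203
Accuracy = 203 / 424 * 100 = 47.9%

47.9


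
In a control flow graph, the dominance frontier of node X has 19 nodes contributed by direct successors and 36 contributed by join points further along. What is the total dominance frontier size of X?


DF(X) = direct successor contributions + join point contributions
= 19 + 36 = 55

55


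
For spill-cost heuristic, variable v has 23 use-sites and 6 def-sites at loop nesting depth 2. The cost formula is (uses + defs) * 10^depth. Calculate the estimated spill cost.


uses + defs = 23 + 6 = 29
10^2 = 100
Spill cost = 29 * 100 = 2900

2900


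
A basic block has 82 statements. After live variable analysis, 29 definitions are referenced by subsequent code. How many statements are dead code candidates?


Dead code = total statements - live definitions
= 82 - 29 = 53

53


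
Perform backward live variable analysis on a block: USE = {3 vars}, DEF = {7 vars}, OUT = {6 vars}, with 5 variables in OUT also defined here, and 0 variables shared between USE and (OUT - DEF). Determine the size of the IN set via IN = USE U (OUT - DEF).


OUT - DEF: 6 - 5 = 1
|IN| = |USE| + |OUT - DEF| - |USE ∩ (OUT - DEF)| = 3 + 1 - 0 = 4

4


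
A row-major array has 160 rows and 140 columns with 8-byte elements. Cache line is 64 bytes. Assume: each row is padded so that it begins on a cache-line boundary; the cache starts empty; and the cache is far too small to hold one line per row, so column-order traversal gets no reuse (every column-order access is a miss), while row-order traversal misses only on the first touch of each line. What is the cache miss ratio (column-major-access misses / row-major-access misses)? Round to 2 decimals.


Each row occupies 140 * 8 = 1120 bytes and starts on a line boundary, so it spans ceil(1120 / 64) = 18 cache lines.
Row-major traversal misses (one per line touched): 160 * ceil(140 * 8 / 64) = 2880
Column-major traversal misses (no reuse, every access misses): 160 * 140 = 22400
Ratio = 22400 / 2880 = 7.78

7.78


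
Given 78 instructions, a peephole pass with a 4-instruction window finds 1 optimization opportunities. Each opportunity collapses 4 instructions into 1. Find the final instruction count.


Each match removes 3 instructions.
Total removed = 1 * 3 = 3
Remaining = 78 - 3 = 75

75


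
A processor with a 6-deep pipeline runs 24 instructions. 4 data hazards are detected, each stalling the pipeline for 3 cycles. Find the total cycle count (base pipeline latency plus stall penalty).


Base cycles = 6 + 24 - 1 = 29
Total stalls = 4 * 3 = 12
Total = 29 + 12 = 41

41


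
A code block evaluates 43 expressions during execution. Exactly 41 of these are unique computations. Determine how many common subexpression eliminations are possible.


CSE count = total expressions - unique expressions
= 43 - 41 = 2

2


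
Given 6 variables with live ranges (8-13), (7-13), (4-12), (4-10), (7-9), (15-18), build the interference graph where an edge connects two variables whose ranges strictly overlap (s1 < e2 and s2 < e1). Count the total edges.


Check all pairs for overlapping intervals.
Two intervals (s1,e1) and (s2,e2) overlap if s1 < e2 and s2 < e1.
v0 (8-13) vs v1..v5: overlaps v1, v2, v3, v4 -> 4
v1 (7-13) vs v2..v5: overlaps v2, v3, v4 -> 3
v2 (4-12) vs v3..v5: overlaps v3, v4 -> 2
v3 (4-10) vs v4..v5: overlaps v4 -> 1
v4 (7-9) vs v5: overlaps none -> 0
Total overlapping pairs = 4 + 3 + 2 + 1 + 0 = 10

10


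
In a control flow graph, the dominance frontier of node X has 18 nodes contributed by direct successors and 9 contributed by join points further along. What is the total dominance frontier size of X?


DF(X) = direct successor contributions + join point contributions
= 18 + 9 = 27

27


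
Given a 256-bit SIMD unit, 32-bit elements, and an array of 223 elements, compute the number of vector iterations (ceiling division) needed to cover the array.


Width = 256 / 32 = 8 elements per vector op
Iterations = ceil(223 / 8) = 28

28


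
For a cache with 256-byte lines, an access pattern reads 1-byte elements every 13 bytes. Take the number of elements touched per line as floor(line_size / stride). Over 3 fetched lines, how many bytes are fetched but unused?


Elements per line = floor(256 / 13) = 19
Bytes used per line = 19 * 1 = 19
Wasted per line = 256 - 19 = 237
Total wasted = 237 * 3 = 711

711


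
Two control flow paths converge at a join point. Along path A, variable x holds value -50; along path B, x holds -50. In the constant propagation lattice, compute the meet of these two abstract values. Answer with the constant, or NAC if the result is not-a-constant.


Meet operation: if both paths give the same constant, result is that constant; if they differ, result is NAC (not-a-constant).
Path A: -50, Path B: -50 -> equal
Result: constant -> -50

-50


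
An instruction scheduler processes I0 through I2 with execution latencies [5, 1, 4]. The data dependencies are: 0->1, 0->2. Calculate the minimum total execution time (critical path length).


Compute longest path through dependency graph: dist(Ik) = max over predecessors of dist + latency(Ik).
dist(I0) = latency 5 = 5
dist(I1) = dist(I0) + 1 = 5 + 1 = 6
dist(I2) = dist(I0) + 4 = 5 + 4 = 9
Critical path = max dist = 9

9


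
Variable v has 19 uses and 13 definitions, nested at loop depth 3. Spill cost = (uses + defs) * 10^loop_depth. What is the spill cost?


uses + defs = 19 + 13 = 32
10^3 = 1000
Spill cost = 32 * 1000 = 32000

32000


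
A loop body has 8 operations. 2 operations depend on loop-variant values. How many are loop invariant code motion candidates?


Invariant candidates = total - loop-dependent
= 8 - 2 = 6

6


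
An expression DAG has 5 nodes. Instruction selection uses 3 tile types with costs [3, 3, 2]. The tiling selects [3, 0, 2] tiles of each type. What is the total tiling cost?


Total cost = sum(count_i * cost_i)
= 3*3 + 0*3 + 2*2
= 13

13


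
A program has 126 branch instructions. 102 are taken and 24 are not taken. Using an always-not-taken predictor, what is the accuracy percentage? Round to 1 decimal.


Predictor: always-not-taken
Correct predictions = 24
Accuracy = 24 / 126 * 100 = 19.0%

19.0


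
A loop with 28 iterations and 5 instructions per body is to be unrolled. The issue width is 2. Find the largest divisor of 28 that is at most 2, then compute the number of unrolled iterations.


Largest divisor of 28 <= 2 is 2
New iterations = 28 / 2 = 14

14


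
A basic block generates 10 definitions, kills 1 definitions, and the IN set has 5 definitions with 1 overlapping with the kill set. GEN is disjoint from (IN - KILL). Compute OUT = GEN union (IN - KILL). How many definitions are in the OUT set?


IN - KILL: 5 - 1 = 4 surviving definitions
OUT = GEN + surviving = 10 + 4 = 14

14


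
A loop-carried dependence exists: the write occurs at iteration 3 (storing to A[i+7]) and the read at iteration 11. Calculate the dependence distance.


Distance = read iteration - write iteration
= 11 - 3 = 8

8


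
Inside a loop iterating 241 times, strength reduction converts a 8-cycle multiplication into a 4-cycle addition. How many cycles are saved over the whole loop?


Per-iteration saving = 8 - 4 = 4
Total saved = 241 * 4 = 964

964


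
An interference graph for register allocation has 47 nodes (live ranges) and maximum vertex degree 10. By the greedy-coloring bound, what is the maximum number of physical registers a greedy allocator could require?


Greedy coloring never needs more than (max_degree + 1) colors: when coloring a vertex, at most max_degree neighbors are already colored.
Upper bound = 10 + 1 = 11

11


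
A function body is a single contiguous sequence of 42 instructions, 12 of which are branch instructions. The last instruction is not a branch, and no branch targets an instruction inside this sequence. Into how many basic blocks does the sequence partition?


With no in-sequence branch targets, the leaders are the first instruction plus the instruction after each branch.
Number of basic blocks = branches + 1
= 12 + 1 = 13

13


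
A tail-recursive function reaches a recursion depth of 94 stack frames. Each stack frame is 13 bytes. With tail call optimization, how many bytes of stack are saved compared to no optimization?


Without TCO: 94 * 13 = 1222 bytes
With TCO: reuse 1 frame = 13 bytes
Savings = 1222 - 13 = 1209

1209


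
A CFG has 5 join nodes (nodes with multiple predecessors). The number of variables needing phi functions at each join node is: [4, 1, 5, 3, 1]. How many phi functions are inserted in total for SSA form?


Total phi functions = sum of phi functions at each join node
= 4 + 1 + 5 + 3 + 1 = 14

14


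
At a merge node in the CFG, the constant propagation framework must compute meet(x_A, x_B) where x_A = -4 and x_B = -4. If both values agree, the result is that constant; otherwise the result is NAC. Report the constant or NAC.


Meet operation: if both paths give the same constant, result is that constant; if they differ, result is NAC (not-a-constant).
Path A: -4, Path B: -4 -> equal
Result: constant -> -4

-4


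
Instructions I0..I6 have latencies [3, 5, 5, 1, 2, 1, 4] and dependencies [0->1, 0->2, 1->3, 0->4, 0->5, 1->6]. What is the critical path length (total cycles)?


Compute longest path through dependency graph: dist(Ik) = max over predecessors of dist + latency(Ik).
dist(I0) = latency 3 = 3
dist(I1) = dist(I0) + 5 = 3 + 5 = 8
dist(I2) = dist(I0) + 5 = 3 + 5 = 8
dist(I3) = dist(I1) + 1 = 8 + 1 = 9
dist(I4) = dist(I0) + 2 = 3 + 2 = 5
dist(I5) = dist(I0) + 1 = 3 + 1 = 4
dist(I6) = dist(I1) + 4 = 8 + 4 = 12
Critical path = max dist = 12

12


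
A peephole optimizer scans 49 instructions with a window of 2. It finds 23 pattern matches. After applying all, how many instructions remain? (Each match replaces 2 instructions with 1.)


Each match removes 1 instructions.
Total removed = 23 * 1 = 23
Remaining = 49 - 23 = 26

26


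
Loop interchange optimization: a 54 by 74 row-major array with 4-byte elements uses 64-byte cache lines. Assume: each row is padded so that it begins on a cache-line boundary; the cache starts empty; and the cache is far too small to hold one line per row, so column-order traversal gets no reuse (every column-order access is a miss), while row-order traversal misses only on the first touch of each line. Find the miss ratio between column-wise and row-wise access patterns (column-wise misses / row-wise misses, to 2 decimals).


Each row occupies 74 * 4 = 296 bytes and starts on a line boundary, so it spans ceil(296 / 64) = 5 cache lines.
Row-major traversal misses (one per line touched): 54 * ceil(74 * 4 / 64) = 270
Column-major traversal misses (no reuse, every access misses): 54 * 74 = 3996
Ratio = 3996 / 270 = 14.8

14.8


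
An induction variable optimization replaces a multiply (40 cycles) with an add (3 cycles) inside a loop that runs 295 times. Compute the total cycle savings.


Per-iteration saving = 40 - 3 = 37
Total saved = 295 * 37 = 10915

10915


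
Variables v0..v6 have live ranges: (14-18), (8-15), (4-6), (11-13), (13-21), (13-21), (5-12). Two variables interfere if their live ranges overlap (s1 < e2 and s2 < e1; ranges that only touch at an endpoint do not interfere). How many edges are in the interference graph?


Check all pairs for overlapping intervals.
Two intervals (s1,e1) and (s2,e2) overlap if s1 < e2 and s2 < e1.
v0 (14-18) vs v1..v6: overlaps v1, v4, v5 -> 3
v1 (8-15) vs v2..v6: overlaps v3, v4, v5, v6 -> 4
v2 (4-6) vs v3..v6: overlaps v6 -> 1
v3 (11-13) vs v4..v6: overlaps v6 -> 1
v4 (13-21) vs v5..v6: overlaps v5 -> 1
v5 (13-21) vs v6: overlaps none -> 0
Total overlapping pairs = 3 + 4 + 1 + 1 + 1 + 0 = 10

10


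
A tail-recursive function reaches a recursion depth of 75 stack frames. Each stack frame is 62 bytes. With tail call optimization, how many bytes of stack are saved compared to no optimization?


Without TCO: 75 * 62 = 4650 bytes
With TCO: reuse 1 frame = 62 bytes
Savings = 4650 - 62 = 4588

4588


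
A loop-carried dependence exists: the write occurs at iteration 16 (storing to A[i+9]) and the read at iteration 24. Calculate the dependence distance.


Distance = read iteration - write iteration
= 24 - 16 = 8

8


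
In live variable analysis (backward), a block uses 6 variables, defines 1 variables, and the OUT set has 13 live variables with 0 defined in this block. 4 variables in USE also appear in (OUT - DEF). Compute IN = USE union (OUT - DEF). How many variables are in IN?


OUT - DEF: 13 - 0 = 13
|IN| = |USE| + |OUT - DEF| - |USE ∩ (OUT - DEF)| = 6 + 13 - 4 = 15

15


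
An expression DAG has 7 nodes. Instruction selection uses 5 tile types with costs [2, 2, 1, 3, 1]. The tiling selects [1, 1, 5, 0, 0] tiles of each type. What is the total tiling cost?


Total cost = sum(count_i * cost_i)
= 1*2 + 1*2 + 5*1 + 0*3 + 0*1
= 9

9


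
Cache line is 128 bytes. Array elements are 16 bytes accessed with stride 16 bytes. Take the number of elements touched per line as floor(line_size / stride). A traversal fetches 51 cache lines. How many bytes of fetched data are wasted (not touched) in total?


Elements per line = floor(128 / 16) = 8
Bytes used per line = 8 * 16 = 128
Wasted per line = 128 - 128 = 0
Total wasted = 0 * 51 = 0

0


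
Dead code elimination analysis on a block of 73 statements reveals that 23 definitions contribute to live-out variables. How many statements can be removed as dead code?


Dead code = total statements - live definitions
= 73 - 23 = 50

50
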